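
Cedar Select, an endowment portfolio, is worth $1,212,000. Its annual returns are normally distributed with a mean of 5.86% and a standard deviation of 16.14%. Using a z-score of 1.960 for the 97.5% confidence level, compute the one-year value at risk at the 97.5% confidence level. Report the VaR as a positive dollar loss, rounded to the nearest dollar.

$312,386

Return at the 97.5% tail: μ − z·σ = 5.86% − 1.960 × 16.14% = 5.86 − 31.6344 = -25.7744%
VaR = −(-25.7744%) × $1,212,000 = 25.7744% × $1,212,000 = $312,386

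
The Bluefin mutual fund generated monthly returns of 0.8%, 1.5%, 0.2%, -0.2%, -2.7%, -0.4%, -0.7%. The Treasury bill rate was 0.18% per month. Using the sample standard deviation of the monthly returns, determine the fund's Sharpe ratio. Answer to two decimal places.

μ = (0.8 + 1.5 + 0.2 − 0.2 − 2.7 − 0.4 − 0.7) / 7 = -0.2143%
Σ(r − μ)² = (0.8 − (-0.2143))² + (1.5 − (-0.2143))² + … = 10.5886
sample σ = √(10.5886 / 6) = √1.7648 = 1.3285%
Sharpe = (μ − rf) / σ = (-0.2143 − 0.18) / 1.3285 = -0.3943 / 1.3285 = -0.2968

-0.30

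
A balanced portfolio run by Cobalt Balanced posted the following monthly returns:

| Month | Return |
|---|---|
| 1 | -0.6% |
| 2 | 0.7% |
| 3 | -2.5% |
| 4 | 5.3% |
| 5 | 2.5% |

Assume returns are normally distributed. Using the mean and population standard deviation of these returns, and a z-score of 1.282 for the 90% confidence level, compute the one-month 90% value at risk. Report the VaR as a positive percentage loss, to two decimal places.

2.34

r̄ = (-0.6 + 0.7 − 2.5 + 5.3 + 2.5) / 5 = 1.0800%
Population σ = √[Σ(r − r̄)² / 5] = √[35.6080 / 5] = √7.1216 = 2.6686%
VaR = −(r̄ − z·σ) = −(1.0800 − 1.282 × 2.6686) = −(-2.3411) = 2.3411%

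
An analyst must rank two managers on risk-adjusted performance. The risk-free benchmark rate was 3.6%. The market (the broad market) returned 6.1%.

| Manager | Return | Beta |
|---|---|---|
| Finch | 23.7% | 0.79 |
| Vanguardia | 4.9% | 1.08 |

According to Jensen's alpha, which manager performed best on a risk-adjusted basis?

Finch

Finch: α = 23.7% − [3.6% + 0.79 × (6.1% − 3.6%)] = 18.125
Vanguardia: α = 4.9% − [3.6% + 1.08 × (6.1% − 3.6%)] = -1.400
Highest: Finch (18.125).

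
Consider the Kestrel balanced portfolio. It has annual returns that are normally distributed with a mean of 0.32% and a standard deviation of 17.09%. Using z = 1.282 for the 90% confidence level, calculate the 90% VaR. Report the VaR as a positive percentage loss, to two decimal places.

21.59

VaR (as % loss) = −(μ − z·σ) = −(0.32% − 1.282 × 17.09%) = −(-21.58938%) = 21.58938%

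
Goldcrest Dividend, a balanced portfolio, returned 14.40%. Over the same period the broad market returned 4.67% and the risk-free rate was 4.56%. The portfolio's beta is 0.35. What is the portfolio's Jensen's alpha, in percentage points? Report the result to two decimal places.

9.80

CAPM expected return = Rf + β(Rm − Rf) = 4.56% + 0.35 × (4.67% − 4.56%) = 4.56 + 0.35 × 0.11 = 4.5985%
Jensen's α = Rp − E[R] = 14.40% − 4.5985% = 9.8015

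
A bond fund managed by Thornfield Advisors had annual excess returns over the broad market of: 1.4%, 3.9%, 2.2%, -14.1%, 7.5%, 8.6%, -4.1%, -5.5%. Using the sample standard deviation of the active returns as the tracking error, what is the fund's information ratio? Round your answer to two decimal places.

μ = (1.4 + 3.9 + 2.2 − 14.1 + 7.5 + 8.6 − 4.1 − 5.5) / 8 = -0.0125%
Σ(r − μ)² = 398.0888; sample σ = √(398.0888/7) = 7.5412%
IR = μ / tracking error = -0.0125 / 7.5412 = -0.0017

0.00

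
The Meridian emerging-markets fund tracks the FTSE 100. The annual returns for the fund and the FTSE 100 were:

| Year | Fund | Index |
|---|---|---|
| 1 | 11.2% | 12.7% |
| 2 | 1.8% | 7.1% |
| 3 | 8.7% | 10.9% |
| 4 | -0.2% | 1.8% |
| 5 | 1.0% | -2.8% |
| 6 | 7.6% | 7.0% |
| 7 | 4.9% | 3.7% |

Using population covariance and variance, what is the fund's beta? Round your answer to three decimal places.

0.678

r̄p = 5.0000%,  r̄m = 5.7714%
Cov = Σ(rp − r̄p)(rm − r̄m) / 7 = 16.5743
Var(rm) = Σ(rm − r̄m)² / 7 = 24.4449
β = Cov / Var = 16.5743 / 24.4449 = 0.6780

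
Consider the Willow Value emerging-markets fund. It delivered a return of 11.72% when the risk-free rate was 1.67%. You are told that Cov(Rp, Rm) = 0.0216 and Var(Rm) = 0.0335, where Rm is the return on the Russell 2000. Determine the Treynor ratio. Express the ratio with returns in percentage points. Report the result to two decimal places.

β = Cov / Var = 0.0216 / 0.0335 = 0.6448
Treynor = (Rp − Rf) / β = (11.72% − 1.67%) / 0.6448 = 10.05 / 0.6448 = 15.5862

15.59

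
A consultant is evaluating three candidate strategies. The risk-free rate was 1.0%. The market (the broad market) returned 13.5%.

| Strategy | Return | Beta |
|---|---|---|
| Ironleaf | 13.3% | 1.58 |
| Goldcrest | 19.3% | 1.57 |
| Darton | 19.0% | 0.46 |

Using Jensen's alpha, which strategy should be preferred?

Darton

Ironleaf: α = 13.3% − [1.0% + 1.58 × (13.5% − 1.0%)] = -7.450
Goldcrest: α = 19.3% − [1.0% + 1.57 × (13.5% − 1.0%)] = -1.325
Darton: α = 19.0% − [1.0% + 0.46 × (13.5% − 1.0%)] = 12.250
Highest: Darton (12.250).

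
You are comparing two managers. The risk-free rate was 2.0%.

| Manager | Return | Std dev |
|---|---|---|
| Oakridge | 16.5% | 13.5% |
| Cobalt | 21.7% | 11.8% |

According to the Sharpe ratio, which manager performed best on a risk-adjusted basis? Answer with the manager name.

Cobalt

Oakridge: Sharpe ratio = (16.5% − 2.0%) / 13.5% = 1.074
Cobalt: Sharpe ratio = (21.7% − 2.0%) / 11.8% = 1.669
Highest: Cobalt (1.669).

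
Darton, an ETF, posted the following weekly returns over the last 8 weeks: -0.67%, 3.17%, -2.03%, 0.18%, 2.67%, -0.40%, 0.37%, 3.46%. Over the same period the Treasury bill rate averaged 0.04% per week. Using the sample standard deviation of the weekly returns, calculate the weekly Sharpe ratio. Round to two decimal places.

r̄ = (-0.67 + 3.17 − 2.03 + 0.18 + 2.67 − 0.4 + 0.37 + 3.46) / 8 = 0.8438%
Σ(r − r̄)² = (-0.67 − 0.8438)² + (3.17 − 0.8438)² + … = 28.3532
σ = √[28.3532 / 7] = 2.0126%
Sharpe = (r̄ − rf) / σ = (0.8438 − 0.04) / 2.0126 = 0.8038 / 2.0126 = 0.3994

0.40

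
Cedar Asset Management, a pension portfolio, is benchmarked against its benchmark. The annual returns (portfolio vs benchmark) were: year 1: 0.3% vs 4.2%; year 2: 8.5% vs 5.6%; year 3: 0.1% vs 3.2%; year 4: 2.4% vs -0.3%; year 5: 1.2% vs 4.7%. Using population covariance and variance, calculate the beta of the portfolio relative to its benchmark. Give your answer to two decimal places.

0.51

r̄p = 2.5000%,  r̄m = 3.4800%
Cov = Σ(rp − r̄p)(rm − r̄m) / 5 = 2.1200
Var(rm) = Σ(rm − r̄m)² / 5 = 4.1736
β = Cov / Var = 2.1200 / 4.1736 = 0.5080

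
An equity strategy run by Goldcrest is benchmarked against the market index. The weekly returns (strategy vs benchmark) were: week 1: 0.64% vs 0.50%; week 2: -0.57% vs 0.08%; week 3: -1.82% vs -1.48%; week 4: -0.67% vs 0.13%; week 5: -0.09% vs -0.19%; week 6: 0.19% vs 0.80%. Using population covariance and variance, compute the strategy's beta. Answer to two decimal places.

0.95

r̄p = -0.3867%,  r̄m = -0.0267%
Cov = Σ(rp − r̄p)(rm − r̄m) / 6 = 0.4980
Var(rm) = Σ(rm − r̄m)² / 6 = 0.5226
β = Cov / Var = 0.4980 / 0.5226 = 0.9529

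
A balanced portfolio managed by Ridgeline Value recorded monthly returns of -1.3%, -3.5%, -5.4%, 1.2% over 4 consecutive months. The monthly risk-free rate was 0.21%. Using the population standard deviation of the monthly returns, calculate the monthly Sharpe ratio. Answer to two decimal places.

-1.00

r̄ = (-1.3 − 3.5 − 5.4 + 1.2) / 4 = -9.00 / 4 = -2.2500%
Σ(r − r̄)² = (-1.3 − (-2.2500))² + (-3.5 − (-2.2500))² + (-5.4 − (-2.2500))² + … = 24.2900
population σ = √(24.2900 / 4) = √6.0725 = 2.4642%
Sharpe = (r̄ − rf) / σ = (-2.2500 − 0.21) / 2.4642 = -2.4600 / 2.4642 = -0.9983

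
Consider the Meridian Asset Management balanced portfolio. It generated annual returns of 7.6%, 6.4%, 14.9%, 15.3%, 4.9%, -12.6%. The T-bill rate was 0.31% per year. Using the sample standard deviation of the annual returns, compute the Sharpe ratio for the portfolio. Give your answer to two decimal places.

μ = (7.6 + 6.4 + 14.9 + 15.3 + 4.9 − 12.6) / 6 = 36.50 / 6 = 6.0833%
Σ(r − μ)² = (7.6 − 6.0833)² + (6.4 − 6.0833)² + … = 515.5483
σ = √[515.5483 / 5] = 10.1543%
Sharpe = (μ − rf) / σ = (6.0833 − 0.31) / 10.1543 = 5.7733 / 10.1543 = 0.5686

0.57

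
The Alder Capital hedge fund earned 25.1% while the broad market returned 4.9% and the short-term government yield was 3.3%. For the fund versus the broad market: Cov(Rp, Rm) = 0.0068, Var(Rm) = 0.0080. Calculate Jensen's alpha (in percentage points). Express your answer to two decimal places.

20.44

β = Cov / Var = 0.0068 / 0.0080 = 0.8500
E[R] = Rf + β(Rm − Rf) = 3.3% + 0.8500 × (4.9% − 3.3%) = 4.6600%
α = Rp − E[R] = 25.1% − 4.6600% = 20.4400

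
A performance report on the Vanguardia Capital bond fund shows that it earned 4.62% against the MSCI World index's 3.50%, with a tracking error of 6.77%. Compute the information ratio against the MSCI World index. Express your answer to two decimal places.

IR = (Rp − Rb) / TE = (4.62% − 3.50%) / 6.77% = 1.12% / 6.77% = 0.1654

0.17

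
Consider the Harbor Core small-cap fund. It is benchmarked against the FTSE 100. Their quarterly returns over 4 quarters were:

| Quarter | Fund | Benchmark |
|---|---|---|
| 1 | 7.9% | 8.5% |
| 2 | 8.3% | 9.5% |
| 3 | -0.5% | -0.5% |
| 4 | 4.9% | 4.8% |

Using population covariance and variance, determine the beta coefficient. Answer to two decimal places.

r̄p = 5.1500%,  r̄m = 5.5750%
Cov = Σ(rp − r̄p)(rm − r̄m) / 4 = 13.7313
Var(rm) = Σ(rm − r̄m)² / 4 = 15.3669
β = Cov / Var = 13.7313 / 15.3669 = 0.8936

0.89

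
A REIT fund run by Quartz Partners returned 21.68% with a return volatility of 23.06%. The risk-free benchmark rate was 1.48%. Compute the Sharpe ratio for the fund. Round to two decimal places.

Sharpe = (Rp − Rf) / σp = (21.68% − 1.48%) / 23.06% = 20.20% / 23.06% = 0.8760

0.88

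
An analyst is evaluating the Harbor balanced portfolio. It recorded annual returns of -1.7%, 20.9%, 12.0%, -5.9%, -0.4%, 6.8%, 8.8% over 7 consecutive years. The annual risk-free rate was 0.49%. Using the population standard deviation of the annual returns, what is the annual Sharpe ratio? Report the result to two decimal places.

r̄ = (-1.7 + 20.9 + 12 − 5.9 − 0.4 + 6.8 + 8.8) / 7 = 5.7857%
Population σ = √[Σ(r − r̄)² / 7] = √[508.0286 / 7] = √72.5755 = 8.5191%
Sharpe = (r̄ − rf) / σ = (5.7857 − 0.49) / 8.5191 = 5.2957 / 8.5191 = 0.6216

0.62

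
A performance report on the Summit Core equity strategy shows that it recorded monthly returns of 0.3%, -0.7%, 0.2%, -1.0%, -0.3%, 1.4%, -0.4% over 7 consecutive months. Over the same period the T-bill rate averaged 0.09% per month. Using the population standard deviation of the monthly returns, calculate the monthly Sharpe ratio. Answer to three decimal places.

r̄ = (0.3 − 0.7 + 0.2 − 1 − 0.3 + 1.4 − 0.4) / 7 = -0.0714%
Σ(r − r̄)² = 3.7943; population σ = √(3.7943/7) = 0.7362%
Sharpe = (r̄ − rf) / σ = (-0.0714 − 0.09) / 0.7362 = -0.1614 / 0.7362 = -0.2192

-0.219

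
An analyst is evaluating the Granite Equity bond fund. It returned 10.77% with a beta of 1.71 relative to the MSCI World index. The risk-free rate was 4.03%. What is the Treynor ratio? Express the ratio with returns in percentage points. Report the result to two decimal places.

Treynor = (Rp − Rf) / β = (10.77% − 4.03%) / 1.71 = 6.74 / 1.71 = 3.9415

3.94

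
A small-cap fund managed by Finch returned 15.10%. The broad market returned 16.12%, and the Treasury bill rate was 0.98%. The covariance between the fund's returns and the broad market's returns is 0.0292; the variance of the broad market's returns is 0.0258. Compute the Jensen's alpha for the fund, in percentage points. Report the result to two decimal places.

-3.02

β = Cov / Var = 0.0292 / 0.0258 = 1.1318
E[R] = Rf + β(Rm − Rf) = 0.98% + 1.1318 × (16.12% − 0.98%) = 18.1155%
α = Rp − E[R] = 15.10% − 18.1155% = -3.0155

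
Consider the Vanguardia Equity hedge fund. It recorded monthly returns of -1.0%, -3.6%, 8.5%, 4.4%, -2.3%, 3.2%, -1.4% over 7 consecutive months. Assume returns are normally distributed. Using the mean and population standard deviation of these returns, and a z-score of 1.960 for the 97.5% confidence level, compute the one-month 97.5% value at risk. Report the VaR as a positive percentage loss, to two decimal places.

r̄ = (-1 − 3.6 + 8.5 + 4.4 − 2.3 + 3.2 − 1.4) / 7 = 7.80 / 7 = 1.1143%
Σ(r − r̄)² = (-1 − 1.1143)² + (-3.6 − 1.1143)² + … = 114.3686
σ = √[114.3686 / 7] = 4.0421%
VaR = −(r̄ − z·σ) = −(1.1143 − 1.960 × 4.0421) = −(-6.8082) = 6.8082%

6.81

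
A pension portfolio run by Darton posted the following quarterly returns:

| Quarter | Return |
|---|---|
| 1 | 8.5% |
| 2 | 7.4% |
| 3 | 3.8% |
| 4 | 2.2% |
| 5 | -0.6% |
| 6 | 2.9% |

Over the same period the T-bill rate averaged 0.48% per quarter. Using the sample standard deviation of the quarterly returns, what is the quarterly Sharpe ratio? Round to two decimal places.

1.05

Mean return r̄ = 24.20 / 6 = 4.0333%
Σ(r − r̄)² = (8.5 − 4.0333)² + (7.4 − 4.0333)² + (3.8 − 4.0333)² + … = 57.4533
sample σ = √(57.4533 / 5) = √11.4907 = 3.3898%
Sharpe = (r̄ − rf) / σ = (4.0333 − 0.48) / 3.3898 = 3.5533 / 3.3898 = 1.0482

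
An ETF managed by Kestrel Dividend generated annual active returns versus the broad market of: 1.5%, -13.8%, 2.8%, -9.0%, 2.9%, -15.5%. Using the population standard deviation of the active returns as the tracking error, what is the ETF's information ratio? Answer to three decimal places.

-0.661

Mean return r̄ = -31.10 / 6 = -5.1833%
Population std dev = √[368.9883 / 6] = 7.8421%
IR = r̄ / tracking error = -5.1833 / 7.8421 = -0.6610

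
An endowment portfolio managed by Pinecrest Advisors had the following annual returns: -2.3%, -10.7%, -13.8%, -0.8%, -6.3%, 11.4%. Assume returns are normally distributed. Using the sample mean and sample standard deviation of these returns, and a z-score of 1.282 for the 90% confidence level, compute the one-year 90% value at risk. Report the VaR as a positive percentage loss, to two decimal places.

Mean return r̄ = -22.50 / 6 = -3.7500%
Σ(r − r̄)² = (-2.3 − (-3.7500))² + (-10.7 − (-3.7500))² + (-13.8 − (-3.7500))² + … = 396.1350
σ = √[396.1350 / 5] = 8.9010%
VaR = −(r̄ − z·σ) = −(-3.7500 − 1.282 × 8.9010) = −(-15.1611) = 15.1611%

15.16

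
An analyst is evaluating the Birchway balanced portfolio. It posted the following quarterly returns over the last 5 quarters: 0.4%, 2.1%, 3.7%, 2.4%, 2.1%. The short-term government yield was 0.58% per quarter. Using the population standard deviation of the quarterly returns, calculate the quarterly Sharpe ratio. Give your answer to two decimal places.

1.48

Mean return μ = 10.70 / 5 = 2.1400%
Σ(r − μ)² = (0.4 − 2.1400)² + (2.1 − 2.1400)² + (3.7 − 2.1400)² + … = 5.5320
σ = √[5.5320 / 5] = 1.0519%
Sharpe = (μ − rf) / σ = (2.1400 − 0.58) / 1.0519 = 1.5600 / 1.0519 = 1.4830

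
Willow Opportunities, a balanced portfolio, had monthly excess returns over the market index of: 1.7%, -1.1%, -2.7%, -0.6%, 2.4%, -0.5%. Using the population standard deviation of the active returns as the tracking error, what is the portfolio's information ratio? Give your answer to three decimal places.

Mean return r̄ = -0.80 / 6 = -0.1333%
Σ(r − r̄)² = (1.7 − (-0.1333))² + (-1.1 − (-0.1333))² + … = 17.6533
σ = √[17.6533 / 6] = 1.7153%
IR = r̄ / tracking error = -0.1333 / 1.7153 = -0.0777

-0.078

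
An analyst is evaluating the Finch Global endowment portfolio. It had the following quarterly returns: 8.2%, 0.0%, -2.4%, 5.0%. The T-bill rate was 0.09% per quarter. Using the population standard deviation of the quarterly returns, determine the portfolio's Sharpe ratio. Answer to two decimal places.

0.63

r̄ = (8.2 + 0 − 2.4 + 5) / 4 = 10.80 / 4 = 2.7000%
Σ(r − r̄)² = (8.2 − 2.7000)² + (0 − 2.7000)² + … = 68.8400
σ = √[68.8400 / 4] = 4.1485%
Sharpe = (r̄ − rf) / σ = (2.7000 − 0.09) / 4.1485 = 2.6100 / 4.1485 = 0.6291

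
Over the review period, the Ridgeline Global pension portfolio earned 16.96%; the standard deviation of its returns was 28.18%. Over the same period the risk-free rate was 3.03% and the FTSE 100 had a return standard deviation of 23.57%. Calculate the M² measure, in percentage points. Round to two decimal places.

Sharpe = (Rp − Rf) / σp = (16.96% − 3.03%) / 28.18% = 0.4943
M² = Rf + Sharpe × σm = 3.03% + 0.4943 × 23.57% = 14.6807%

14.68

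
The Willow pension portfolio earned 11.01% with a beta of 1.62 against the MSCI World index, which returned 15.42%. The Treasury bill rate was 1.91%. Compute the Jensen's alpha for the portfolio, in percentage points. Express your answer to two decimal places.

CAPM expected return = Rf + β(Rm − Rf) = 1.91% + 1.62 × (15.42% − 1.91%) = 1.91 + 1.62 × 13.51 = 23.7962%
Jensen's α = Rp − E[R] = 11.01% − 23.7962% = -12.7862

-12.79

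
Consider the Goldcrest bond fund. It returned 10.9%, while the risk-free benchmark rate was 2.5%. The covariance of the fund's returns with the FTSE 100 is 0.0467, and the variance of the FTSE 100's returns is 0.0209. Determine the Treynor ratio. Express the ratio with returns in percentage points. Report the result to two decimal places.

3.76

β = Cov / Var = 0.0467 / 0.0209 = 2.2344
Treynor = (Rp − Rf) / β = (10.9% − 2.5%) / 2.2344 = 8.40 / 2.2344 = 3.7594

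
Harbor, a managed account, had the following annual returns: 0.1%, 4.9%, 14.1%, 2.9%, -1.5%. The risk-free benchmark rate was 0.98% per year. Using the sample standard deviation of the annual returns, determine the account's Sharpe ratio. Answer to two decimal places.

Mean return μ = 20.50 / 5 = 4.1000%
Sample σ = √[Σ(r − μ)² / 4] = √[149.4400 / 4] = √37.3600 = 6.1123%
Sharpe = (μ − rf) / σ = (4.1000 − 0.98) / 6.1123 = 3.1200 / 6.1123 = 0.5104

0.51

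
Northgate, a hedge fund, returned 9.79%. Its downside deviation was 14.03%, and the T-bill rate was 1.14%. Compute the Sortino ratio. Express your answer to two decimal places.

0.62

Sortino = (Rp − Rf) / σd = (9.79% − 1.14%) / 14.03% = 8.65% / 14.03% = 0.6165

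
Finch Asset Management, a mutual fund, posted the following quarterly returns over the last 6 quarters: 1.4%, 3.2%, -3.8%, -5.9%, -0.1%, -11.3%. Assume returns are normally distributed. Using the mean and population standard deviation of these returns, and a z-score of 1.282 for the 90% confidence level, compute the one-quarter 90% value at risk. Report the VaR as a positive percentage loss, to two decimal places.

μ = (1.4 + 3.2 − 3.8 − 5.9 − 0.1 − 11.3) / 6 = -16.50 / 6 = -2.7500%
Population std dev = √[143.7750 / 6] = 4.8952%
VaR = −(μ − z·σ) = −(-2.7500 − 1.282 × 4.8952) = −(-9.0256) = 9.0256%

9.03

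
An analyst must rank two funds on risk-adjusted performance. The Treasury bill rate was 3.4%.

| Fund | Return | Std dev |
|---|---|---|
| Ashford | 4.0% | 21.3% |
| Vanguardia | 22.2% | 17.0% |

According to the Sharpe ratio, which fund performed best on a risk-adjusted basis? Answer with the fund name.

Ashford: Sharpe ratio = (4.0% − 3.4%) / 21.3% = 0.028
Vanguardia: Sharpe ratio = (22.2% − 3.4%) / 17.0% = 1.106
Highest: Vanguardia (1.106).

Vanguardia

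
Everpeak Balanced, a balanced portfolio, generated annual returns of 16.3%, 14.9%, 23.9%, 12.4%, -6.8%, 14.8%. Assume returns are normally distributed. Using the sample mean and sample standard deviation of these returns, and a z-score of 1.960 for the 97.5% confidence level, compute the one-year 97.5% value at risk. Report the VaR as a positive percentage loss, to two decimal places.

μ = (16.3 + 14.9 + 23.9 + 12.4 − 6.8 + 14.8) / 6 = 75.50 / 6 = 12.5833%
Σ(r − μ)² = (16.3 − 12.5833)² + (14.9 − 12.5833)² + … = 527.9083
sample σ = √(527.9083 / 5) = √105.5817 = 10.2753%
VaR = −(μ − z·σ) = −(12.5833 − 1.960 × 10.2753) = −(-7.5563) = 7.5563%

7.56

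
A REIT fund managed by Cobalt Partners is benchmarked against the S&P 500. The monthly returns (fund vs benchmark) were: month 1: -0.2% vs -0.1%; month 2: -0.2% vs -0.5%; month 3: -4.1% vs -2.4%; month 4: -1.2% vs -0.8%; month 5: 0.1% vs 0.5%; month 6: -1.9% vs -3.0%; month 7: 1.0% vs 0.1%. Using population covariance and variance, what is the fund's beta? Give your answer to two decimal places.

1.06

r̄p = -0.9286%,  r̄m = -0.8857%
Cov = Σ(rp − r̄p)(rm − r̄m) / 7 = 1.5733
Var(rm) = Σ(rm − r̄m)² / 7 = 1.4898
β = Cov / Var = 1.5733 / 1.4898 = 1.0560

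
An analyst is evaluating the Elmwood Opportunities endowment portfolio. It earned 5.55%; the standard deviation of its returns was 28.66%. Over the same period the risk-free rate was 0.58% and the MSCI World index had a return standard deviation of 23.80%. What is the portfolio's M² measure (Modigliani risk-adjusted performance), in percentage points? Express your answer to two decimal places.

4.71

Sharpe = (Rp − Rf) / σp = (5.55% − 0.58%) / 28.66% = 0.1734
M² = Rf + Sharpe × σm = 0.58% + 0.1734 × 23.80% = 4.7069%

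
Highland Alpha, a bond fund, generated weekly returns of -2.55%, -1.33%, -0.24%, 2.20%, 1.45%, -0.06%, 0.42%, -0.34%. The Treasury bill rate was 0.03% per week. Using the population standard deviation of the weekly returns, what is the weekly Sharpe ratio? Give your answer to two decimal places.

-0.06

r̄ = (-2.55 − 1.33 − 0.24 + 2.2 + 1.45 − 0.06 + 0.42 − 0.34) / 8 = -0.450 / 8 = -0.0563%
Σ(r − r̄)² = 15.5418; population σ = √(15.5418/8) = 1.3938%
Sharpe = (r̄ − rf) / σ = (-0.0563 − 0.03) / 1.3938 = -0.0863 / 1.3938 = -0.0619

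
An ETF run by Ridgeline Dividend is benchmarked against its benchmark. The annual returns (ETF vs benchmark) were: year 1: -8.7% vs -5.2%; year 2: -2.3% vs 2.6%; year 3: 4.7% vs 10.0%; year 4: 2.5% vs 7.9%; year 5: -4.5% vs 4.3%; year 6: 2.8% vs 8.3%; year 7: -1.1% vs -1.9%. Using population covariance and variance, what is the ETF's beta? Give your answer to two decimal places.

r̄p = -0.9429%,  r̄m = 3.7143%
Cov = Σ(rp − r̄p)(rm − r̄m) / 7 = 19.5006
Var(rm) = Σ(rm − r̄m)² / 7 = 27.2327
β = Cov / Var = 19.5006 / 27.2327 = 0.7161

0.72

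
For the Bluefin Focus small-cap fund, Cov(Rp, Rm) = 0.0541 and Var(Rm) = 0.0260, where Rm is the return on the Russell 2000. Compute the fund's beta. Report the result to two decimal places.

2.08

β = Cov(Rp, Rm) / Var(Rm) = 0.0541 / 0.0260 = 2.0808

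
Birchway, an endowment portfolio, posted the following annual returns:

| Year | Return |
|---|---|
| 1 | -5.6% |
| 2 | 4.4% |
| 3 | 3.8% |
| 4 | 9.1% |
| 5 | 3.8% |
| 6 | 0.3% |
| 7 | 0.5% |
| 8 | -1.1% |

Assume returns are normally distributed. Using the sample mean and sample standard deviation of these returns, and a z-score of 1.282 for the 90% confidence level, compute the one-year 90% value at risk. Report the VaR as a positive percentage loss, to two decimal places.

μ = (-5.6 + 4.4 + 3.8 + 9.1 + 3.8 + 0.3 + 0.5 − 1.1) / 8 = 1.9000%
Sample std dev = √[135.0800 / 7] = 4.3929%
VaR = −(μ − z·σ) = −(1.9000 − 1.282 × 4.3929) = −(-3.7317) = 3.7317%

3.73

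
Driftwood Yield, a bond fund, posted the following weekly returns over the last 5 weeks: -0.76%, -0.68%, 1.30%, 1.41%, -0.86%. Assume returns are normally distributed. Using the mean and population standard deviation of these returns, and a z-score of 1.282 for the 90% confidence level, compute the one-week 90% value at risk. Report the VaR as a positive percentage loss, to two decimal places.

1.25

r̄ = (-0.76 − 0.68 + 1.3 + 1.41 − 0.86) / 5 = 0.410 / 5 = 0.0820%
Σ(r − r̄)² = (-0.76 − 0.0820)² + (-0.68 − 0.0820)² + … = 5.4241
population σ = √(5.4241 / 5) = √1.0848 = 1.0415%
VaR = −(r̄ − z·σ) = −(0.0820 − 1.282 × 1.0415) = −(-1.2532) = 1.2532%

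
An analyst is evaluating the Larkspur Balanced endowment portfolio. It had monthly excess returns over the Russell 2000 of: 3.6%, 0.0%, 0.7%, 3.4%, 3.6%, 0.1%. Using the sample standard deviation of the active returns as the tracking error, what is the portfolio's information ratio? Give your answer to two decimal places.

r̄ = (3.6 + 0 + 0.7 + 3.4 + 3.6 + 0.1) / 6 = 11.40 / 6 = 1.9000%
Sample std dev = √[16.3200 / 5] = 1.8067%
IR = r̄ / tracking error = 1.9000 / 1.8067 = 1.0516

1.05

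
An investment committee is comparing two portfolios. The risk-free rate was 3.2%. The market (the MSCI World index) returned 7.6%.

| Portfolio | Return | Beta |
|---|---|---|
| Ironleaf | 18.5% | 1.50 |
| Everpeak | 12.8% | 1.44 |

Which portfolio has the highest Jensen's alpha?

Ironleaf: α = 18.5% − [3.2% + 1.50 × (7.6% − 3.2%)] = 8.700
Everpeak: α = 12.8% − [3.2% + 1.44 × (7.6% − 3.2%)] = 3.264
Highest: Ironleaf (8.700).

Ironleaf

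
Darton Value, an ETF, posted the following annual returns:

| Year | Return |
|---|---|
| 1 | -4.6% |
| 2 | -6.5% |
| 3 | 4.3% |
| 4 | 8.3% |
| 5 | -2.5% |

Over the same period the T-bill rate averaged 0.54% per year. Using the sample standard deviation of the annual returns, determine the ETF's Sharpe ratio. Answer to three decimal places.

r̄ = (-4.6 − 6.5 + 4.3 + 8.3 − 2.5) / 5 = -1.00 / 5 = -0.2000%
Sample σ = √[Σ(r − r̄)² / 4] = √[156.8400 / 4] = √39.2100 = 6.2618%
Sharpe = (r̄ − rf) / σ = (-0.2000 − 0.54) / 6.2618 = -0.7400 / 6.2618 = -0.1182

-0.118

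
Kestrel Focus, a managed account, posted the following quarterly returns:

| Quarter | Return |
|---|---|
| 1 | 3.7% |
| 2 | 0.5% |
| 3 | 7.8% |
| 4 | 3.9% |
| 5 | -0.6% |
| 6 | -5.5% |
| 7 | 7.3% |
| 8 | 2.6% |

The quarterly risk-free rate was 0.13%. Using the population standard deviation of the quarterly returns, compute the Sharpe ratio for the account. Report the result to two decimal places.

0.57

μ = (3.7 + 0.5 + 7.8 + 3.9 − 0.6 − 5.5 + 7.3 + 2.6) / 8 = 2.4625%
Σ(r − μ)² = (3.7 − 2.4625)² + (0.5 − 2.4625)² + (7.8 − 2.4625)² + … = 132.1388
population σ = √(132.1388 / 8) = √16.5174 = 4.0642%
Sharpe = (μ − rf) / σ = (2.4625 − 0.13) / 4.0642 = 2.3325 / 4.0642 = 0.5739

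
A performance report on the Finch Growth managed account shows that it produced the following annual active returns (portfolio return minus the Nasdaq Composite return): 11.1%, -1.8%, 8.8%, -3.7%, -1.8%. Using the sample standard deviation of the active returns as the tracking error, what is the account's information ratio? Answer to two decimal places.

0.37

Mean return r̄ = 12.60 / 5 = 2.5200%
Σ(r − r̄)² = (11.1 − 2.5200)² + (-1.8 − 2.5200)² + … = 189.0680
sample σ = √(189.0680 / 4) = √47.2670 = 6.8751%
IR = r̄ / tracking error = 2.5200 / 6.8751 = 0.3665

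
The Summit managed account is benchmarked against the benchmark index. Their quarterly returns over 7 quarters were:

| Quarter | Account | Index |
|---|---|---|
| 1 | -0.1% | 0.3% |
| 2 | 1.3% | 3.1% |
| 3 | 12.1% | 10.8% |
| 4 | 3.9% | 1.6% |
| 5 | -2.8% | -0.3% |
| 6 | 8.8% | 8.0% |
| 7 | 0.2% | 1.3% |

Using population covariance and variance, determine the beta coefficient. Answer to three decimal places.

r̄p = 3.3429%,  r̄m = 3.5429%
Cov = Σ(rp − r̄p)(rm − r̄m) / 7 = 18.5024
Var(rm) = Σ(rm − r̄m)² / 7 = 15.2596
β = Cov / Var = 18.5024 / 15.2596 = 1.2125

1.213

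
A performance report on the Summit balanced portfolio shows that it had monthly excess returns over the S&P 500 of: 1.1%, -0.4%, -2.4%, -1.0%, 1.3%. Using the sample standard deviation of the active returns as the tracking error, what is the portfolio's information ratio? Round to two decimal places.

r̄ = (1.1 − 0.4 − 2.4 − 1 + 1.3) / 5 = -0.2800%
Σ(r − r̄)² = (1.1 − (-0.2800))² + (-0.4 − (-0.2800))² + … = 9.4280
σ = √[9.4280 / 4] = 1.5353%
IR = r̄ / tracking error = -0.2800 / 1.5353 = -0.1824

-0.18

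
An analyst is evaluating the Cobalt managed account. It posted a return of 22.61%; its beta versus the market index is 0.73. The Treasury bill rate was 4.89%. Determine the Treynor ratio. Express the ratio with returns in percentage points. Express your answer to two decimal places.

24.27

Treynor = (Rp − Rf) / β = (22.61% − 4.89%) / 0.73 = 17.72 / 0.73 = 24.2740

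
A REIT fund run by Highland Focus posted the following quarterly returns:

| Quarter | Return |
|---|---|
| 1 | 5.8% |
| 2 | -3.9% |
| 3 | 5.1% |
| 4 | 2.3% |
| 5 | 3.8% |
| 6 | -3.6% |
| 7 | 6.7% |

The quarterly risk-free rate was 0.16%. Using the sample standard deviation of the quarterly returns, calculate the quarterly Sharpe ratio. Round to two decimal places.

Mean return μ = 16.20 / 7 = 2.3143%
Sample σ = √[Σ(r − μ)² / 6] = √[114.9486 / 6] = √19.1581 = 4.3770%
Sharpe = (μ − rf) / σ = (2.3143 − 0.16) / 4.3770 = 2.1543 / 4.3770 = 0.4922

0.49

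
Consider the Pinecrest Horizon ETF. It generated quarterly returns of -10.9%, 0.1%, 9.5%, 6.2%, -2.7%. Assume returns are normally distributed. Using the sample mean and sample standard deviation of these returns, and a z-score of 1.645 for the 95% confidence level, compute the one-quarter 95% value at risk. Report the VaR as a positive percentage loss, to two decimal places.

r̄ = (-10.9 + 0.1 + 9.5 + 6.2 − 2.7) / 5 = 2.20 / 5 = 0.4400%
Σ(r − r̄)² = (-10.9 − 0.4400)² + (0.1 − 0.4400)² + (9.5 − 0.4400)² + … = 253.8320
σ = √[253.8320 / 4] = 7.9661%
VaR = −(r̄ − z·σ) = −(0.4400 − 1.645 × 7.9661) = −(-12.6642) = 12.6642%

12.66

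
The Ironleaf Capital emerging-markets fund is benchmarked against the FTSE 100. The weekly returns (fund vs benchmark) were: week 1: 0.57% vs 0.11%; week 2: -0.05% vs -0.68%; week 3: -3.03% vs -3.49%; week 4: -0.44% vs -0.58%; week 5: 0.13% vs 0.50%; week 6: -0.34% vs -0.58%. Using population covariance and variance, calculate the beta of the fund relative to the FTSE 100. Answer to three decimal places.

0.882

r̄p = -0.5267%,  r̄m = -0.7867%
Cov = Σ(rp − r̄p)(rm − r̄m) / 6 = 1.4505
Var(rm) = Σ(rm − r̄m)² / 6 = 1.6441
β = Cov / Var = 1.4505 / 1.6441 = 0.8822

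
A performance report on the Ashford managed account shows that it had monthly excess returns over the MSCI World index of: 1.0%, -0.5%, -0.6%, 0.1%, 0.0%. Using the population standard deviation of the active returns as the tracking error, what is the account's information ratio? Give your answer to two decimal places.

r̄ = (1 − 0.5 − 0.6 + 0.1 + 0) / 5 = 0.0000%
Σ(r − r̄)² = (1 − 0.0000)² + (-0.5 − 0.0000)² + (-0.6 − 0.0000)² + … = 1.6200
population σ = √(1.6200 / 5) = √0.3240 = 0.5692%
IR = r̄ / tracking error = 0.0000 / 0.5692 = 0.0000

0.00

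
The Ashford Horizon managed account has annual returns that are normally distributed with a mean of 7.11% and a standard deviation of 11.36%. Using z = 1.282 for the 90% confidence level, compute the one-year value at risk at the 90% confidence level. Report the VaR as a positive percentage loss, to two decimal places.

VaR (as % loss) = −(μ − z·σ) = −(7.11% − 1.282 × 11.36%) = −(-7.45352%) = 7.45352%

7.45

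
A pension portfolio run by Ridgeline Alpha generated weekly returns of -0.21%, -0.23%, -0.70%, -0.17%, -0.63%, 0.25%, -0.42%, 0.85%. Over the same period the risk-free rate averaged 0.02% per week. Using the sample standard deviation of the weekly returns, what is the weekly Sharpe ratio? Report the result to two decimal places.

μ = (-0.21 − 0.23 − 0.7 − 0.17 − 0.63 + 0.25 − 0.42 + 0.85) / 8 = -1.260 / 8 = -0.1575%
Σ(r − μ)² = (-0.21 − (-0.1575))² + (-0.23 − (-0.1575))² + (-0.7 − (-0.1575))² + … = 1.7758
sample σ = √(1.7758 / 7) = √0.2537 = 0.5037%
Sharpe = (μ − rf) / σ = (-0.1575 − 0.02) / 0.5037 = -0.1775 / 0.5037 = -0.3524

-0.35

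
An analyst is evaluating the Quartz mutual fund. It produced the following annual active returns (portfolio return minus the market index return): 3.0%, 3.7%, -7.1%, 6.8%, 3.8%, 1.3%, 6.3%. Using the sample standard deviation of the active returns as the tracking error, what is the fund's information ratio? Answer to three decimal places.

r̄ = (3 + 3.7 − 7.1 + 6.8 + 3.8 + 1.3 + 6.3) / 7 = 17.80 / 7 = 2.5429%
Σ(r − r̄)² = (3 − 2.5429)² + (3.7 − 2.5429)² + (-7.1 − 2.5429)² + … = 129.8971
sample σ = √(129.8971 / 6) = √21.6495 = 4.6529%
IR = r̄ / tracking error = 2.5429 / 4.6529 = 0.5465

0.547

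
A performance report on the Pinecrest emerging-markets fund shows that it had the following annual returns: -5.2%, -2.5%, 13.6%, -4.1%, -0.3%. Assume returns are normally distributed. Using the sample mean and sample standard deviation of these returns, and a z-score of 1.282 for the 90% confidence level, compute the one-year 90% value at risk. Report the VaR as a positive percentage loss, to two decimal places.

Mean return μ = 1.50 / 5 = 0.3000%
Σ(r − μ)² = 234.7000; sample σ = √(234.7000/4) = 7.6600%
VaR = −(μ − z·σ) = −(0.3000 − 1.282 × 7.6600) = −(-9.5201) = 9.5201%

9.52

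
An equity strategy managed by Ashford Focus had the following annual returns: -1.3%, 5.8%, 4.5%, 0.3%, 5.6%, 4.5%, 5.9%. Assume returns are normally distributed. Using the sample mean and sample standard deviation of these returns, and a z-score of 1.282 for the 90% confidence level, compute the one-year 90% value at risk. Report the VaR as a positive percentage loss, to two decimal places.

r̄ = (-1.3 + 5.8 + 4.5 + 0.3 + 5.6 + 4.5 + 5.9) / 7 = 3.6143%
Σ(r − r̄)² = (-1.3 − 3.6143)² + (5.8 − 3.6143)² + (4.5 − 3.6143)² + … = 50.6486
sample σ = √(50.6486 / 6) = √8.4414 = 2.9054%
VaR = −(r̄ − z·σ) = −(3.6143 − 1.282 × 2.9054) = −(-0.1104) = 0.1104%

0.11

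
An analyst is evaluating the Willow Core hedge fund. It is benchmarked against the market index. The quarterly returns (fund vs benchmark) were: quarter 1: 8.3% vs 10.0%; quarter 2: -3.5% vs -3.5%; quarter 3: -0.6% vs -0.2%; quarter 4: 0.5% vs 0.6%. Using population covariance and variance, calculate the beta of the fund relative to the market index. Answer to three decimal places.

r̄p = 1.1750%,  r̄m = 1.7250%
Cov = Σ(rp − r̄p)(rm − r̄m) / 4 = 21.8906
Var(rm) = Σ(rm − r̄m)² / 4 = 25.1869
β = Cov / Var = 21.8906 / 25.1869 = 0.8691

0.869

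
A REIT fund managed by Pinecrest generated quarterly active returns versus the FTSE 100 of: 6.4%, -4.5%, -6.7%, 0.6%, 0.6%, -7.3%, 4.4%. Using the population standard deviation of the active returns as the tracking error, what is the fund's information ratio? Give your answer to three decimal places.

-0.187

Mean return μ = -6.50 / 7 = -0.9286%
Population std dev = √[173.4343 / 7] = 4.9776%
IR = μ / tracking error = -0.9286 / 4.9776 = -0.1866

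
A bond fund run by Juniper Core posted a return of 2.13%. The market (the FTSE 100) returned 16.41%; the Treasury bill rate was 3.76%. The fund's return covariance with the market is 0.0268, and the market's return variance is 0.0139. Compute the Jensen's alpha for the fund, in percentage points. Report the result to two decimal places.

β = Cov / Var = 0.0268 / 0.0139 = 1.9281
E[R] = Rf + β(Rm − Rf) = 3.76% + 1.9281 × (16.41% − 3.76%) = 28.1505%
α = Rp − E[R] = 2.13% − 28.1505% = -26.0205

-26.02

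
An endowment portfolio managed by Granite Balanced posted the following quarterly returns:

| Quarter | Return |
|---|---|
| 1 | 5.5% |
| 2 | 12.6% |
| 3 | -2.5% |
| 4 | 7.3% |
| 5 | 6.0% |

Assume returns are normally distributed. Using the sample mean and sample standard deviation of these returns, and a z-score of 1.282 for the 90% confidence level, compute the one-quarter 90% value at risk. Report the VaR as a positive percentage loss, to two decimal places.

r̄ = (5.5 + 12.6 − 2.5 + 7.3 + 6) / 5 = 5.7800%
Σ(r − r̄)² = (5.5 − 5.7800)² + (12.6 − 5.7800)² + … = 117.5080
sample σ = √(117.5080 / 4) = √29.3770 = 5.4201%
VaR = −(r̄ − z·σ) = −(5.7800 − 1.282 × 5.4201) = −(-1.1686) = 1.1686%

1.17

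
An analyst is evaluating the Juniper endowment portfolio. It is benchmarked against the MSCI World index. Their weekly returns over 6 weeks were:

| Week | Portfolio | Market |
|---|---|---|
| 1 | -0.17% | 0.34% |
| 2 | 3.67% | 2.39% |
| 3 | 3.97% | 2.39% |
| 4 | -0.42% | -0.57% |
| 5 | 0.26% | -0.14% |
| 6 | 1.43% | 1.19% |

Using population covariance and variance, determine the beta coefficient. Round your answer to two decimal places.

1.48

r̄p = 1.4567%,  r̄m = 0.9333%
Cov = Σ(rp − r̄p)(rm − r̄m) / 6 = 1.9915
Var(rm) = Σ(rm − r̄m)² / 6 = 1.3456
β = Cov / Var = 1.9915 / 1.3456 = 1.4800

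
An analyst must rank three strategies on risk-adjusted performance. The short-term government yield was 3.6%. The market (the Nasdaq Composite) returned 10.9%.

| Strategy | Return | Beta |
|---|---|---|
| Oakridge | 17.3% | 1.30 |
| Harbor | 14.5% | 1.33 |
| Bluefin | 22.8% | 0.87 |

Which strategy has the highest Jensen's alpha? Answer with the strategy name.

Oakridge: α = 17.3% − [3.6% + 1.30 × (10.9% − 3.6%)] = 4.210
Harbor: α = 14.5% − [3.6% + 1.33 × (10.9% − 3.6%)] = 1.191
Bluefin: α = 22.8% − [3.6% + 0.87 × (10.9% − 3.6%)] = 12.849
Highest: Bluefin (12.849).

Bluefin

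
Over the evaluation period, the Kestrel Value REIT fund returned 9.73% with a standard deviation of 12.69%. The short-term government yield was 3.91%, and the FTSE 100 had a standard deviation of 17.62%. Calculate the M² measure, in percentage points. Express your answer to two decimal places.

Sharpe = (Rp − Rf) / σp = (9.73% − 3.91%) / 12.69% = 0.4586
M² = Rf + Sharpe × σm = 3.91% + 0.4586 × 17.62% = 11.9905%

11.99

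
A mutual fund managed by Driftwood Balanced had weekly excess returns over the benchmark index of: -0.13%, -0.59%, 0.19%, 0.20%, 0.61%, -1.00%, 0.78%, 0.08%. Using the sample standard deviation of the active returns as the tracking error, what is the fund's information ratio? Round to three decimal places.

r̄ = (-0.13 − 0.59 + 0.19 + 0.2 + 0.61 − 1 + 0.78 + 0.08) / 8 = 0.140 / 8 = 0.0175%
Σ(r − r̄)² = 2.4256; sample σ = √(2.4256/7) = 0.5887%
IR = r̄ / tracking error = 0.0175 / 0.5887 = 0.0297

0.030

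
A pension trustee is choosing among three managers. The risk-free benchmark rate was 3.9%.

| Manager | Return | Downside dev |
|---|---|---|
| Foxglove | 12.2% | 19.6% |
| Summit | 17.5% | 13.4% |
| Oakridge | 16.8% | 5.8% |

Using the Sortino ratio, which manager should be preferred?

Foxglove: Sortino ratio = (12.2% − 3.9%) / 19.6% = 0.423
Summit: Sortino ratio = (17.5% − 3.9%) / 13.4% = 1.015
Oakridge: Sortino ratio = (16.8% − 3.9%) / 5.8% = 2.224
Highest: Oakridge (2.224).

Oakridge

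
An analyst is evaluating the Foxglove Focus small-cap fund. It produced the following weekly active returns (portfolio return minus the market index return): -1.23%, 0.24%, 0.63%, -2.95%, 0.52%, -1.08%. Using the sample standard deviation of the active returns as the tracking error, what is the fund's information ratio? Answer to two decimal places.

-0.47

μ = (-1.23 + 0.24 + 0.63 − 2.95 + 0.52 − 1.08) / 6 = -3.870 / 6 = -0.6450%
Σ(r − μ)² = (-1.23 − (-0.6450))² + (0.24 − (-0.6450))² + (0.63 − (-0.6450))² + … = 9.6106
σ = √[9.6106 / 5] = 1.3864%
IR = μ / tracking error = -0.6450 / 1.3864 = -0.4652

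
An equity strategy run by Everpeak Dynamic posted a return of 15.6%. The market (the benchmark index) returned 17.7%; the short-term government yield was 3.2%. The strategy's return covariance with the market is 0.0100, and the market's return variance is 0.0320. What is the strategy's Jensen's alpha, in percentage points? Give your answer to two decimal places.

β = Cov / Var = 0.0100 / 0.0320 = 0.3125
E[R] = Rf + β(Rm − Rf) = 3.2% + 0.3125 × (17.7% − 3.2%) = 7.7313%
α = Rp − E[R] = 15.6% − 7.7313% = 7.8687

7.87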